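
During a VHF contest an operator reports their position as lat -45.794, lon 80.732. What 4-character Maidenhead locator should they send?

NE04

Offset from 180°W / 90°S: lon 260.73°, lat 44.21°.
Field: 260.73/20 → 13 → N, 44.21/10 → 4 → E; chars NE.
Square: 0.73/2 → 0, 4.21/1 → 4; chars 04.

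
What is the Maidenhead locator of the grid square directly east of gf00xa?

Longitude subsquare x = 23; +1 → 24, wraps to 0 = a, carry into square.
Longitude square 0; +1 → 1.
The latitude characters are unchanged.

GF10aa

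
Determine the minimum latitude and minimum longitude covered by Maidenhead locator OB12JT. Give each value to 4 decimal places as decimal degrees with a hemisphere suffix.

77.2083° S, 102.7500° E

Field O=14, B=1: +14·20° lon, +1·10° lat → SW at lon 100°, lat -80°.
Square 1, 2: +1·2° lon, +2·1° lat → SW at lon 102°, lat -78°.
Subsquare j=9, t=19: +9·0.0833333° lon, +19·0.0416667° lat → SW at lon 102.75°, lat -77.2083°.
latitude 77.2083° S, longitude 102.7500° E.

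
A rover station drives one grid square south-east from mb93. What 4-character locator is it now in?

Longitude square 9; +1 → 10, wraps to 0, carry into field.
Longitude field M = 12; +1 → 13 = N.
Latitude square 3; −1 → 2.

NB02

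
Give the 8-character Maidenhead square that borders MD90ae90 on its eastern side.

Longitude extended square 9; +1 → 10, wraps to 0, carry into subsquare.
Longitude subsquare a = 0; +1 → 1 = b.
The latitude characters are unchanged.

MD90be00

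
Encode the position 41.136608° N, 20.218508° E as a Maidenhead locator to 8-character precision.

Offset from 180°W / 90°S: lon 200.21851°, lat 131.13661°.
Field: lon ⌊200.21851/20⌋ = 10 → K; lat ⌊131.13661/10⌋ = 13 → N.
Square: lon ⌊0.21851/2⌋ = 0; lat ⌊1.13661/1⌋ = 1.
Subsquare: lon ⌊0.21851/0.0833333⌋ = 2 → c; lat ⌊0.13661/0.0416667⌋ = 3 → d.
Extended square: lon ⌊0.05184/0.00833333⌋ = 6; lat ⌊0.01161/0.00416667⌋ = 2.

KN01cd62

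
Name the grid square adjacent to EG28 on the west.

Longitude square 2; −1 → 1.
The latitude characters are unchanged.

EG18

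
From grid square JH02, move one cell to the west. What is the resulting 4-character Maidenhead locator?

IH92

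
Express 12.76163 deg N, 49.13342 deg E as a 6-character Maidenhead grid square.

Shift to the Maidenhead origin (180°W, 90°S): lon 229.1334, lat 102.7616.
Field: 229.1334/20 → 11 → L, 102.7616/10 → 10 → K; chars LK.
Square: 9.1334/2 → 4, 2.7616/1 → 2; chars 42.
Subsquare: 1.1334/0.0833333 → 13 → n, 0.7616/0.0416667 → 18 → s; chars ns.

LK42ns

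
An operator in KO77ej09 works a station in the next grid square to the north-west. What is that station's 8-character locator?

Longitude extended square 0; −1 → -1, wraps to 9, carry into subsquare.
Longitude subsquare e = 4; −1 → 3 = d.
Latitude extended square 9; +1 → 10, wraps to 0, carry into subsquare.
Latitude subsquare j = 9; +1 → 10 = k.

KO77dk90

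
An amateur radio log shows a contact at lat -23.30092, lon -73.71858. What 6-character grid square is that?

FG36dq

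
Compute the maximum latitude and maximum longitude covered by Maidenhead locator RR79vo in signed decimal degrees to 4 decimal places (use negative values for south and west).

89.6250, 175.8333

Field R=17, R=17: +17·20° lon, +17·10° lat → SW at lon 160°, lat 80°.
Square 7, 9: +7·2° lon, +9·1° lat → SW at lon 174°, lat 89°.
Subsquare v=21, o=14: +21·0.0833333° lon, +14·0.0416667° lat → SW at lon 175.75°, lat 89.5833°.
Cell spans 0.0833333° lon × 0.0416667° lat. NE corner is SW corner plus one full cell.
latitude 89.6250, longitude 175.8333.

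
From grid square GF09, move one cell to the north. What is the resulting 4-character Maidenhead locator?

Latitude square 9; +1 → 10, wraps to 0, carry into field.
Latitude field F = 5; +1 → 6 = G.
The longitude characters are unchanged.

GG00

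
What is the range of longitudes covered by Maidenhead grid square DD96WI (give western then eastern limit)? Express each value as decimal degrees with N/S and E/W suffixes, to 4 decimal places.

Field D=3, D=3: +3·20° lon, +3·10° lat → SW at lon -120°, lat -60°.
Square 9, 6: +9·2° lon, +6·1° lat → SW at lon -102°, lat -54°.
Subsquare w=22, i=8: +22·0.0833333° lon, +8·0.0416667° lat → SW at lon -100.167°, lat -53.6667°.
Cell spans 0.0833333° lon × 0.0416667° lat.
west 100.1667° W, east 100.0833° W.

100.1667° W, 100.0833° W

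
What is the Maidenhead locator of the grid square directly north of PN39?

Latitude square 9; +1 → 10, wraps to 0, carry into field.
Latitude field N = 13; +1 → 14 = O.
The longitude characters are unchanged.

PO30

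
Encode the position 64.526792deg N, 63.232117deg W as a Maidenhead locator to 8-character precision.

FP84jm26

Offset from 180°W / 90°S: lon 116.76788°, lat 154.52679°.
Field: 116.76788/20 → 5 → F, 154.52679/10 → 15 → P; chars FP.
Square: 16.76788/2 → 8, 4.52679/1 → 4; chars 84.
Subsquare: 0.76788/0.0833333 → 9 → j, 0.52679/0.0416667 → 12 → m; chars jm.
Extended square: 0.01788/0.00833333 → 2, 0.02679/0.00416667 → 6; chars 26.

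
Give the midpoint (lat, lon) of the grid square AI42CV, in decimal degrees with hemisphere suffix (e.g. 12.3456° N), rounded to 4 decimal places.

Field A=0, I=8: +0·20° lon, +8·10° lat → SW at lon -180°, lat -10°.
Square 4, 2: +4·2° lon, +2·1° lat → SW at lon -172°, lat -8°.
Subsquare c=2, v=21: +2·0.0833333° lon, +21·0.0416667° lat → SW at lon -171.833°, lat -7.125°.
Cell spans 0.0833333° lon × 0.0416667° lat. Centre is SW corner plus half of each.
latitude 7.1042° S, longitude 171.7917° W.

7.1042° S, 171.7917° W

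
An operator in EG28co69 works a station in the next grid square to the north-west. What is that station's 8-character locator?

EG28cp50

Longitude extended square 6; −1 → 5.
Latitude extended square 9; +1 → 10, wraps to 0, carry into subsquare.
Latitude subsquare o = 14; +1 → 15 = p.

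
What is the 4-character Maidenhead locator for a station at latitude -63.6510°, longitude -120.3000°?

CC96

Shift to the Maidenhead origin (180°W, 90°S): lon 59.70, lat 26.35.
Field: 59.70/20 → 2 → C, 26.35/10 → 2 → C; chars CC.
Square: 19.70/2 → 9, 6.35/1 → 6; chars 96.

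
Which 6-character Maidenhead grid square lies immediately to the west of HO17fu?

Longitude subsquare f = 5; −1 → 4 = e.
The latitude characters are unchanged.

HO17eu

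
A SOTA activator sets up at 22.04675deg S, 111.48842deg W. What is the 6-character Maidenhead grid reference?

DG47gw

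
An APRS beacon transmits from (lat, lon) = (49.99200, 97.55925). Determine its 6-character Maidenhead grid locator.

Shift to the Maidenhead origin (180°W, 90°S): lon 277.5593, lat 139.9920.
Field: 277.5593/20 → 13 → N, 139.9920/10 → 13 → N; chars NN.
Square: 17.5593/2 → 8, 9.9920/1 → 9; chars 89.
Subsquare: 1.5593/0.0833333 → 18 → s, 0.9920/0.0416667 → 23 → x; chars sx.

NN89sx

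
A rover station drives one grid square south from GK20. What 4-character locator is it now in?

GJ29

Latitude square 0; −1 → -1, wraps to 9, carry into field.
Latitude field K = 10; −1 → 9 = J.
The longitude characters are unchanged.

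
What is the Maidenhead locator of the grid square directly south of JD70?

Latitude square 0; −1 → -1, wraps to 9, carry into field.
Latitude field D = 3; −1 → 2 = C.
The longitude characters are unchanged.

JC79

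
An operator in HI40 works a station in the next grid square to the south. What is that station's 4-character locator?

HH49

Latitude square 0; −1 → -1, wraps to 9, carry into field.
Latitude field I = 8; −1 → 7 = H.
The longitude characters are unchanged.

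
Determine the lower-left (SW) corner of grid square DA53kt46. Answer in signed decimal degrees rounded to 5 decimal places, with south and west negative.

-86.18333, -109.13333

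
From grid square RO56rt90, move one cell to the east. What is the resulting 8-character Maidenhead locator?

Longitude extended square 9; +1 → 10, wraps to 0, carry into subsquare.
Longitude subsquare r = 17; +1 → 18 = s.
The latitude characters are unchanged.

RO56st00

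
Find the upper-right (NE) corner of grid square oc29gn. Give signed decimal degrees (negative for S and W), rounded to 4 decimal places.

Field O=14, C=2: +14·20° lon, +2·10° lat → SW at lon 100°, lat -70°.
Square 2, 9: +2·2° lon, +9·1° lat → SW at lon 104°, lat -61°.
Subsquare g=6, n=13: +6·0.0833333° lon, +13·0.0416667° lat → SW at lon 104.5°, lat -60.4583°.
Cell spans 0.0833333° lon × 0.0416667° lat. NE corner is SW corner plus one full cell.
latitude -60.4167, longitude 104.5833.

-60.4167, 104.5833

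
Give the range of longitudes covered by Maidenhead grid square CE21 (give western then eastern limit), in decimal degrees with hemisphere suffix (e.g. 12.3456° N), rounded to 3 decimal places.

136.000° W, 134.000° W

Field C=2, E=4: +2·20° lon, +4·10° lat → SW at lon -140°, lat -50°.
Square 2, 1: +2·2° lon, +1·1° lat → SW at lon -136°, lat -49°.
Cell spans 2° lon × 1° lat.
west 136.000° W, east 134.000° W.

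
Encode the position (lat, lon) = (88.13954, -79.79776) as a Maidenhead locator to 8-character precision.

Add 180° to longitude and 90° to latitude: 100.20224, 178.13954.
Field (20°×10°, letters A–R): lon ⌊100.20224/20⌋ = 5 → F; lat ⌊178.13954/10⌋ = 17 → R.
Square (2°×1°, digits 0–9): lon ⌊0.20224/2⌋ = 0; lat ⌊8.13954/1⌋ = 8.
Subsquare (5′×2.5′, letters a–x): lon ⌊0.20224/0.0833333⌋ = 2 → c; lat ⌊0.13954/0.0416667⌋ = 3 → d.
Extended square (30″×15″, digits 0–9): lon ⌊0.03557/0.00833333⌋ = 4; lat ⌊0.01454/0.00416667⌋ = 3.

FR08cd43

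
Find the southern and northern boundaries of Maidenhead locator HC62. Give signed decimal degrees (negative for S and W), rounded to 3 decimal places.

-68.000, -67.000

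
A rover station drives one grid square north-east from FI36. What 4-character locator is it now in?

FI47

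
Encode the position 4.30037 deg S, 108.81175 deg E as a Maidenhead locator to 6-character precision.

OI45jq

Add 180° to longitude and 90° to latitude: 288.8118, 85.6996.
Field: 288.8118/20 → 14 → O, 85.6996/10 → 8 → I; chars OI.
Square: 8.8118/2 → 4, 5.6996/1 → 5; chars 45.
Subsquare: 0.8118/0.0833333 → 9 → j, 0.6996/0.0416667 → 16 → q; chars jq.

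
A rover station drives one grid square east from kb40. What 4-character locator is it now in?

KB50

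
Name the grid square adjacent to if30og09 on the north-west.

IF30nh90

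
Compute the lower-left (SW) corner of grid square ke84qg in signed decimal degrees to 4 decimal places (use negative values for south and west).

Field K=10, E=4: +10·20° lon, +4·10° lat → SW at lon 20°, lat -50°.
Square 8, 4: +8·2° lon, +4·1° lat → SW at lon 36°, lat -46°.
Subsquare q=16, g=6: +16·0.0833333° lon, +6·0.0416667° lat → SW at lon 37.3333°, lat -45.75°.
latitude -45.7500, longitude 37.3333.

-45.7500, 37.3333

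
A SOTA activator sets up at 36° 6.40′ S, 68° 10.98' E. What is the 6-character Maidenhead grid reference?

MF43cv

Add 180° to longitude and 90° to latitude: 248.1830, 53.8933.
Field (20°×10°, letters A–R): lon ⌊248.1830/20⌋ = 12 → M; lat ⌊53.8933/10⌋ = 5 → F.
Square (2°×1°, digits 0–9): lon ⌊8.1830/2⌋ = 4; lat ⌊3.8933/1⌋ = 3.
Subsquare (5′×2.5′, letters a–x): lon ⌊0.1830/0.0833333⌋ = 2 → c; lat ⌊0.8933/0.0416667⌋ = 21 → v.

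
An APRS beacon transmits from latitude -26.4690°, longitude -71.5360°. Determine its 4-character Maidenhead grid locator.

Add 180° to longitude and 90° to latitude: 108.46, 63.53.
Field: lon ⌊108.46/20⌋ = 5 → F; lat ⌊63.53/10⌋ = 6 → G.
Square: lon ⌊8.46/2⌋ = 4; lat ⌊3.53/1⌋ = 3.

FG43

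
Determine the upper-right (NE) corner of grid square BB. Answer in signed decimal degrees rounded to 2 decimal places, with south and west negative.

-70.00, -140.00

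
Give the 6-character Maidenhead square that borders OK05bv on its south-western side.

Longitude subsquare b = 1; −1 → 0 = a.
Latitude subsquare v = 21; −1 → 20 = u.

OK05au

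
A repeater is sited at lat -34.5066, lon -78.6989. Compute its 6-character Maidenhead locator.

FF05pl

Add 180° to longitude and 90° to latitude: 101.3011, 55.4934.
Field: lon ⌊101.3011/20⌋ = 5 → F; lat ⌊55.4934/10⌋ = 5 → F.
Square: lon ⌊1.3011/2⌋ = 0; lat ⌊5.4934/1⌋ = 5.
Subsquare: lon ⌊1.3011/0.0833333⌋ = 15 → p; lat ⌊0.4934/0.0416667⌋ = 11 → l.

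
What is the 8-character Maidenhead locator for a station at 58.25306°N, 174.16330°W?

Shift to the Maidenhead origin (180°W, 90°S): lon 5.83670, lat 148.25306.
Field: 5.83670/20 → 0 → A, 148.25306/10 → 14 → O; chars AO.
Square: 5.83670/2 → 2, 8.25306/1 → 8; chars 28.
Subsquare: 1.83670/0.0833333 → 22 → w, 0.25306/0.0416667 → 6 → g; chars wg.
Extended square: 0.00337/0.00833333 → 0, 0.00306/0.00416667 → 0; chars 00.

AO28wg00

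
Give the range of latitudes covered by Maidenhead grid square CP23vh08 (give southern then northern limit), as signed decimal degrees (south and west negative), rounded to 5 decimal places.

Field C=2, P=15: +2·20° lon, +15·10° lat → SW at lon -140°, lat 60°.
Square 2, 3: +2·2° lon, +3·1° lat → SW at lon -136°, lat 63°.
Subsquare v=21, h=7: +21·0.0833333° lon, +7·0.0416667° lat → SW at lon -134.25°, lat 63.2917°.
Extended square 0, 8: +0·0.00833333° lon, +8·0.00416667° lat → SW at lon -134.25°, lat 63.325°.
Cell spans 0.00833333° lon × 0.00416667° lat.
south 63.32500, north 63.32917.

63.32500, 63.32917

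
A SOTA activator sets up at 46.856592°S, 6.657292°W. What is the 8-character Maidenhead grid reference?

IE63qd14

Shift to the Maidenhead origin (180°W, 90°S): lon 173.34271, lat 43.14341.
Field (20°×10°, letters A–R): 173.34271/20 → 8 → I, 43.14341/10 → 4 → E; chars IE.
Square (2°×1°, digits 0–9): 13.34271/2 → 6, 3.14341/1 → 3; chars 63.
Subsquare (5′×2.5′, letters a–x): 1.34271/0.0833333 → 16 → q, 0.14341/0.0416667 → 3 → d; chars qd.
Extended square (30″×15″, digits 0–9): 0.00937/0.00833333 → 1, 0.01841/0.00416667 → 4; chars 14.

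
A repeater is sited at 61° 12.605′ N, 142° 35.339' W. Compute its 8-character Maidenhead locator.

BP81qf90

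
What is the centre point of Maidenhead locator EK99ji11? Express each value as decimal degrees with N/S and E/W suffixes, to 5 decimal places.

19.33958° N, 81.23750° W

Field E=4, K=10: +4·20° lon, +10·10° lat → SW at lon -100°, lat 10°.
Square 9, 9: +9·2° lon, +9·1° lat → SW at lon -82°, lat 19°.
Subsquare j=9, i=8: +9·0.0833333° lon, +8·0.0416667° lat → SW at lon -81.25°, lat 19.3333°.
Extended square 1, 1: +1·0.00833333° lon, +1·0.00416667° lat → SW at lon -81.2417°, lat 19.3375°.
Cell spans 0.00833333° lon × 0.00416667° lat. Centre is SW corner plus half of each.
latitude 19.33958° N, longitude 81.23750° W.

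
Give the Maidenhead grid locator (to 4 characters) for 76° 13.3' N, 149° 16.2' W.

Offset from 180°W / 90°S: lon 30.73°, lat 166.22°.
Field: lon ⌊30.73/20⌋ = 1 → B; lat ⌊166.22/10⌋ = 16 → Q.
Square: lon ⌊10.73/2⌋ = 5; lat ⌊6.22/1⌋ = 6.

BQ56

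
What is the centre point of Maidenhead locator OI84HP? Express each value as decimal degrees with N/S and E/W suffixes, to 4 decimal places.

Field O=14, I=8: +14·20° lon, +8·10° lat → SW at lon 100°, lat -10°.
Square 8, 4: +8·2° lon, +4·1° lat → SW at lon 116°, lat -6°.
Subsquare h=7, p=15: +7·0.0833333° lon, +15·0.0416667° lat → SW at lon 116.583°, lat -5.375°.
Cell spans 0.0833333° lon × 0.0416667° lat. Centre is SW corner plus half of each.
latitude 5.3542° S, longitude 116.6250° E.

5.3542° S, 116.6250° E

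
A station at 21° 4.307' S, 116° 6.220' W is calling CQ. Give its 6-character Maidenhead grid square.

Shift to the Maidenhead origin (180°W, 90°S): lon 63.8963, lat 68.9282.
Field: 63.8963/20 → 3 → D, 68.9282/10 → 6 → G; chars DG.
Square: 3.8963/2 → 1, 8.9282/1 → 8; chars 18.
Subsquare: 1.8963/0.0833333 → 22 → w, 0.9282/0.0416667 → 22 → w; chars ww.

DG18ww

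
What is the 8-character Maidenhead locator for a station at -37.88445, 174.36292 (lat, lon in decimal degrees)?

Offset from 180°W / 90°S: lon 354.36292°, lat 52.11555°.
Field: 354.36292/20 → 17 → R, 52.11555/10 → 5 → F; chars RF.
Square: 14.36292/2 → 7, 2.11555/1 → 2; chars 72.
Subsquare: 0.36292/0.0833333 → 4 → e, 0.11555/0.0416667 → 2 → c; chars ec.
Extended square: 0.02959/0.00833333 → 3, 0.03222/0.00416667 → 7; chars 37.

RF72ec37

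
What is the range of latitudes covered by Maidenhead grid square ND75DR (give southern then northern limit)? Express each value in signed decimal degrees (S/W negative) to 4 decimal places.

-54.2917, -54.2500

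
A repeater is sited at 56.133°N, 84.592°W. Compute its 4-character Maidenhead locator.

EO76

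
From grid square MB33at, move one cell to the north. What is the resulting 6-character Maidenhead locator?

MB33au

Latitude subsquare t = 19; +1 → 20 = u.
The longitude characters are unchanged.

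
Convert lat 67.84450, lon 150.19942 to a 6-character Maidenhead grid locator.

Shift to the Maidenhead origin (180°W, 90°S): lon 330.1994, lat 157.8445.
Field: 330.1994/20 → 16 → Q, 157.8445/10 → 15 → P; chars QP.
Square: 10.1994/2 → 5, 7.8445/1 → 7; chars 57.
Subsquare: 0.1994/0.0833333 → 2 → c, 0.8445/0.0416667 → 20 → u; chars cu.

QP57cu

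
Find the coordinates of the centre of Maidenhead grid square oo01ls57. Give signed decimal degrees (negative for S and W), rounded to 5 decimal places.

Field O=14, O=14: +14·20° lon, +14·10° lat → SW at lon 100°, lat 50°.
Square 0, 1: +0·2° lon, +1·1° lat → SW at lon 100°, lat 51°.
Subsquare l=11, s=18: +11·0.0833333° lon, +18·0.0416667° lat → SW at lon 100.917°, lat 51.75°.
Extended square 5, 7: +5·0.00833333° lon, +7·0.00416667° lat → SW at lon 100.958°, lat 51.7792°.
Cell spans 0.00833333° lon × 0.00416667° lat. Centre is SW corner plus half of each.
latitude 51.78125, longitude 100.96250.

51.78125, 100.96250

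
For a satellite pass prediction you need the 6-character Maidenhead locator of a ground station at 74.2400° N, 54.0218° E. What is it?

LQ74af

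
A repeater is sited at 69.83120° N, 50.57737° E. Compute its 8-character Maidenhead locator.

Offset from 180°W / 90°S: lon 230.57737°, lat 159.83120°.
Field (20°×10°, letters A–R): lon ⌊230.57737/20⌋ = 11 → L; lat ⌊159.83120/10⌋ = 15 → P.
Square (2°×1°, digits 0–9): lon ⌊10.57737/2⌋ = 5; lat ⌊9.83120/1⌋ = 9.
Subsquare (5′×2.5′, letters a–x): lon ⌊0.57737/0.0833333⌋ = 6 → g; lat ⌊0.83120/0.0416667⌋ = 19 → t.
Extended square (30″×15″, digits 0–9): lon ⌊0.07737/0.00833333⌋ = 9; lat ⌊0.03953/0.00416667⌋ = 9.

LP59gt99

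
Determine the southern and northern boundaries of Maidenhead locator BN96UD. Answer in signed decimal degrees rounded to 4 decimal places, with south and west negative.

46.1250, 46.1667

Field B=1, N=13: +1·20° lon, +13·10° lat → SW at lon -160°, lat 40°.
Square 9, 6: +9·2° lon, +6·1° lat → SW at lon -142°, lat 46°.
Subsquare u=20, d=3: +20·0.0833333° lon, +3·0.0416667° lat → SW at lon -140.333°, lat 46.125°.
Cell spans 0.0833333° lon × 0.0416667° lat.
south 46.1250, north 46.1667.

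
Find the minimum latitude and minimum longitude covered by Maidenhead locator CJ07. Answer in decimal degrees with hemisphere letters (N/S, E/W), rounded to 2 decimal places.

7.00° N, 140.00° W

Field C=2, J=9: +2·20° lon, +9·10° lat → SW at lon -140°, lat 0°.
Square 0, 7: +0·2° lon, +7·1° lat → SW at lon -140°, lat 7°.
latitude 7.00° N, longitude 140.00° W.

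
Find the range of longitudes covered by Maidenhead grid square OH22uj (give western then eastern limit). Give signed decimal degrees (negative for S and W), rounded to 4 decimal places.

105.6667, 105.7500

Field O=14, H=7: +14·20° lon, +7·10° lat → SW at lon 100°, lat -20°.
Square 2, 2: +2·2° lon, +2·1° lat → SW at lon 104°, lat -18°.
Subsquare u=20, j=9: +20·0.0833333° lon, +9·0.0416667° lat → SW at lon 105.667°, lat -17.625°.
Cell spans 0.0833333° lon × 0.0416667° lat.
west 105.6667, east 105.7500.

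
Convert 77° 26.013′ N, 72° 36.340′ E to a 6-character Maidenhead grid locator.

Shift to the Maidenhead origin (180°W, 90°S): lon 252.6057, lat 167.4335.
Field: 252.6057/20 → 12 → M, 167.4335/10 → 16 → Q; chars MQ.
Square: 12.6057/2 → 6, 7.4335/1 → 7; chars 67.
Subsquare: 0.6057/0.0833333 → 7 → h, 0.4335/0.0416667 → 10 → k; chars hk.

MQ67hk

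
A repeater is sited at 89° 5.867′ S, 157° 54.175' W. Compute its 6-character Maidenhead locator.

Offset from 180°W / 90°S: lon 22.0971°, lat 0.9022°.
Field: lon ⌊22.0971/20⌋ = 1 → B; lat ⌊0.9022/10⌋ = 0 → A.
Square: lon ⌊2.0971/2⌋ = 1; lat ⌊0.9022/1⌋ = 0.
Subsquare: lon ⌊0.0971/0.0833333⌋ = 1 → b; lat ⌊0.9022/0.0416667⌋ = 21 → v.

BA10bv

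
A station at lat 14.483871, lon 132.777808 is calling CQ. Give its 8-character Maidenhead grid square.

PK64jl36

Shift to the Maidenhead origin (180°W, 90°S): lon 312.77781, lat 104.48387.
Field: 312.77781/20 → 15 → P, 104.48387/10 → 10 → K; chars PK.
Square: 12.77781/2 → 6, 4.48387/1 → 4; chars 64.
Subsquare: 0.77781/0.0833333 → 9 → j, 0.48387/0.0416667 → 11 → l; chars jl.
Extended square: 0.02781/0.00833333 → 3, 0.02554/0.00416667 → 6; chars 36.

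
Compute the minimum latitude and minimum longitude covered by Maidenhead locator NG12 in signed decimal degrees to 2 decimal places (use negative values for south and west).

Field N=13, G=6: +13·20° lon, +6·10° lat → SW at lon 80°, lat -30°.
Square 1, 2: +1·2° lon, +2·1° lat → SW at lon 82°, lat -28°.
latitude -28.00, longitude 82.00.

-28.00, 82.00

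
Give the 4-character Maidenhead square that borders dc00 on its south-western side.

Longitude square 0; −1 → -1, wraps to 9, carry into field.
Longitude field D = 3; −1 → 2 = C.
Latitude square 0; −1 → -1, wraps to 9, carry into field.
Latitude field C = 2; −1 → 1 = B.

CB99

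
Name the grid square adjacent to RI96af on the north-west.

Longitude subsquare a = 0; −1 → -1, wraps to 23 = x, carry into square.
Longitude square 9; −1 → 8.
Latitude subsquare f = 5; +1 → 6 = g.

RI86xg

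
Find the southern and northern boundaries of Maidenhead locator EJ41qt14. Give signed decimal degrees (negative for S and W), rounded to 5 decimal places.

1.80833, 1.81250

Field E=4, J=9: +4·20° lon, +9·10° lat → SW at lon -100°, lat 0°.
Square 4, 1: +4·2° lon, +1·1° lat → SW at lon -92°, lat 1°.
Subsquare q=16, t=19: +16·0.0833333° lon, +19·0.0416667° lat → SW at lon -90.6667°, lat 1.79167°.
Extended square 1, 4: +1·0.00833333° lon, +4·0.00416667° lat → SW at lon -90.6583°, lat 1.80833°.
Cell spans 0.00833333° lon × 0.00416667° lat.
south 1.80833, north 1.81250.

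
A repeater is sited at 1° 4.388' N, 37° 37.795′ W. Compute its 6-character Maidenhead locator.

HJ11eb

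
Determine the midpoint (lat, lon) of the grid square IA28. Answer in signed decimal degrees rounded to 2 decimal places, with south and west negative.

Field I=8, A=0: +8·20° lon, +0·10° lat → SW at lon -20°, lat -90°.
Square 2, 8: +2·2° lon, +8·1° lat → SW at lon -16°, lat -82°.
Cell spans 2° lon × 1° lat. Centre is SW corner plus half of each.
latitude -81.50, longitude -15.00.

-81.50, -15.00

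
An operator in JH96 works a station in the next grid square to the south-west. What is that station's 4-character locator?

Longitude square 9; −1 → 8.
Latitude square 6; −1 → 5.

JH85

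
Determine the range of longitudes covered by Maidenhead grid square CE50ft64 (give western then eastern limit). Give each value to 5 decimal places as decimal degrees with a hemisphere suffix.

Field C=2, E=4: +2·20° lon, +4·10° lat → SW at lon -140°, lat -50°.
Square 5, 0: +5·2° lon, +0·1° lat → SW at lon -130°, lat -50°.
Subsquare f=5, t=19: +5·0.0833333° lon, +19·0.0416667° lat → SW at lon -129.583°, lat -49.2083°.
Extended square 6, 4: +6·0.00833333° lon, +4·0.00416667° lat → SW at lon -129.533°, lat -49.1917°.
Cell spans 0.00833333° lon × 0.00416667° lat.
west 129.53333° W, east 129.52500° W.

129.53333° W, 129.52500° W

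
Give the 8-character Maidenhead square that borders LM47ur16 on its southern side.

LM47ur15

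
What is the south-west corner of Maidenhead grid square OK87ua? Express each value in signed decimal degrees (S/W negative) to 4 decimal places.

17.0000, 117.6667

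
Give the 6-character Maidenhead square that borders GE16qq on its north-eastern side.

GE16rr

Longitude subsquare q = 16; +1 → 17 = r.
Latitude subsquare q = 16; +1 → 17 = r.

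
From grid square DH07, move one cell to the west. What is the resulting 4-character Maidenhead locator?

Longitude square 0; −1 → -1, wraps to 9, carry into field.
Longitude field D = 3; −1 → 2 = C.
The latitude characters are unchanged.

CH97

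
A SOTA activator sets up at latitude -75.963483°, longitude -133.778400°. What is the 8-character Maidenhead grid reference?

Offset from 180°W / 90°S: lon 46.22160°, lat 14.03652°.
Field: 46.22160/20 → 2 → C, 14.03652/10 → 1 → B; chars CB.
Square: 6.22160/2 → 3, 4.03652/1 → 4; chars 34.
Subsquare: 0.22160/0.0833333 → 2 → c, 0.03652/0.0416667 → 0 → a; chars ca.
Extended square: 0.05493/0.00833333 → 6, 0.03652/0.00416667 → 8; chars 68.

CB34ca68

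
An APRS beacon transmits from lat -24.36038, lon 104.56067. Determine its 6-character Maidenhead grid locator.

Add 180° to longitude and 90° to latitude: 284.5607, 65.6396.
Field: 284.5607/20 → 14 → O, 65.6396/10 → 6 → G; chars OG.
Square: 4.5607/2 → 2, 5.6396/1 → 5; chars 25.
Subsquare: 0.5607/0.0833333 → 6 → g, 0.6396/0.0416667 → 15 → p; chars gp.

OG25gp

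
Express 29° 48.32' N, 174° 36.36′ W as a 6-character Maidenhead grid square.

AL29qt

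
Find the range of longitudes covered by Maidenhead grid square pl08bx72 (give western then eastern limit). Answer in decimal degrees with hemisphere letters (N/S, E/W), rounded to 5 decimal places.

Field P=15, L=11: +15·20° lon, +11·10° lat → SW at lon 120°, lat 20°.
Square 0, 8: +0·2° lon, +8·1° lat → SW at lon 120°, lat 28°.
Subsquare b=1, x=23: +1·0.0833333° lon, +23·0.0416667° lat → SW at lon 120.083°, lat 28.9583°.
Extended square 7, 2: +7·0.00833333° lon, +2·0.00416667° lat → SW at lon 120.142°, lat 28.9667°.
Cell spans 0.00833333° lon × 0.00416667° lat.
west 120.14167° E, east 120.15000° E.

120.14167° E, 120.15000° E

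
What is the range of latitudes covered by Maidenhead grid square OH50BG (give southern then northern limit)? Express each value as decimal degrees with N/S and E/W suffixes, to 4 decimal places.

19.7500° S, 19.7083° S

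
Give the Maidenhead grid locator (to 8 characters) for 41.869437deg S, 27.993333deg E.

Shift to the Maidenhead origin (180°W, 90°S): lon 207.99333, lat 48.13056.
Field (20°×10°, letters A–R): lon ⌊207.99333/20⌋ = 10 → K; lat ⌊48.13056/10⌋ = 4 → E.
Square (2°×1°, digits 0–9): lon ⌊7.99333/2⌋ = 3; lat ⌊8.13056/1⌋ = 8.
Subsquare (5′×2.5′, letters a–x): lon ⌊1.99333/0.0833333⌋ = 23 → x; lat ⌊0.13056/0.0416667⌋ = 3 → d.
Extended square (30″×15″, digits 0–9): lon ⌊0.07667/0.00833333⌋ = 9; lat ⌊0.00556/0.00416667⌋ = 1.

KE38xd91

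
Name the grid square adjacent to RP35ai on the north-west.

RP25xj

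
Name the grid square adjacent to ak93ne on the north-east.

AK93of

Longitude subsquare n = 13; +1 → 14 = o.
Latitude subsquare e = 4; +1 → 5 = f.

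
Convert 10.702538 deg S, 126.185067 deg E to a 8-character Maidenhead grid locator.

PH39ch21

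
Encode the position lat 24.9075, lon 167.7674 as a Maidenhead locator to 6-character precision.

Add 180° to longitude and 90° to latitude: 347.7674, 114.9075.
Field: 347.7674/20 → 17 → R, 114.9075/10 → 11 → L; chars RL.
Square: 7.7674/2 → 3, 4.9075/1 → 4; chars 34.
Subsquare: 1.7674/0.0833333 → 21 → v, 0.9075/0.0416667 → 21 → v; chars vv.

RL34vv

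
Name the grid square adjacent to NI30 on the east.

NI40

Longitude square 3; +1 → 4.
The latitude characters are unchanged.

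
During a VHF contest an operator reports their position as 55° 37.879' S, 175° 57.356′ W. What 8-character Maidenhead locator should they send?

Offset from 180°W / 90°S: lon 4.04407°, lat 34.36868°.
Field: lon ⌊4.04407/20⌋ = 0 → A; lat ⌊34.36868/10⌋ = 3 → D.
Square: lon ⌊4.04407/2⌋ = 2; lat ⌊4.36868/1⌋ = 4.
Subsquare: lon ⌊0.04407/0.0833333⌋ = 0 → a; lat ⌊0.36868/0.0416667⌋ = 8 → i.
Extended square: lon ⌊0.04407/0.00833333⌋ = 5; lat ⌊0.03535/0.00416667⌋ = 8.

AD24ai58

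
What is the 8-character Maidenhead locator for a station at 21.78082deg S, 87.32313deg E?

NG38pf82

Shift to the Maidenhead origin (180°W, 90°S): lon 267.32313, lat 68.21918.
Field: lon ⌊267.32313/20⌋ = 13 → N; lat ⌊68.21918/10⌋ = 6 → G.
Square: lon ⌊7.32313/2⌋ = 3; lat ⌊8.21918/1⌋ = 8.
Subsquare: lon ⌊1.32313/0.0833333⌋ = 15 → p; lat ⌊0.21918/0.0416667⌋ = 5 → f.
Extended square: lon ⌊0.07313/0.00833333⌋ = 8; lat ⌊0.01085/0.00416667⌋ = 2.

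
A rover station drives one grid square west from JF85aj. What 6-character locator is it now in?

Longitude subsquare a = 0; −1 → -1, wraps to 23 = x, carry into square.
Longitude square 8; −1 → 7.
The latitude characters are unchanged.

JF75xj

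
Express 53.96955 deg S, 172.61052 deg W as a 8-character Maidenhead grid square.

AD36qa67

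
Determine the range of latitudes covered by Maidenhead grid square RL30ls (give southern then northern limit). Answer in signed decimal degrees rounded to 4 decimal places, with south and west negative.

20.7500, 20.7917

Field R=17, L=11: +17·20° lon, +11·10° lat → SW at lon 160°, lat 20°.
Square 3, 0: +3·2° lon, +0·1° lat → SW at lon 166°, lat 20°.
Subsquare l=11, s=18: +11·0.0833333° lon, +18·0.0416667° lat → SW at lon 166.917°, lat 20.75°.
Cell spans 0.0833333° lon × 0.0416667° lat.
south 20.7500, north 20.7917.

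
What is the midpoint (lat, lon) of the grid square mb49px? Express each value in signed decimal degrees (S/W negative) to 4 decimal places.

-70.0208, 69.2917

Field M=12, B=1: +12·20° lon, +1·10° lat → SW at lon 60°, lat -80°.
Square 4, 9: +4·2° lon, +9·1° lat → SW at lon 68°, lat -71°.
Subsquare p=15, x=23: +15·0.0833333° lon, +23·0.0416667° lat → SW at lon 69.25°, lat -70.0417°.
Cell spans 0.0833333° lon × 0.0416667° lat. Centre is SW corner plus half of each.
latitude -70.0208, longitude 69.2917.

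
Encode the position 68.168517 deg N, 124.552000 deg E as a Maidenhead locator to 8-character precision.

Shift to the Maidenhead origin (180°W, 90°S): lon 304.55200, lat 158.16852.
Field: lon ⌊304.55200/20⌋ = 15 → P; lat ⌊158.16852/10⌋ = 15 → P.
Square: lon ⌊4.55200/2⌋ = 2; lat ⌊8.16852/1⌋ = 8.
Subsquare: lon ⌊0.55200/0.0833333⌋ = 6 → g; lat ⌊0.16852/0.0416667⌋ = 4 → e.
Extended square: lon ⌊0.05200/0.00833333⌋ = 6; lat ⌊0.00185/0.00416667⌋ = 0.

PP28ge60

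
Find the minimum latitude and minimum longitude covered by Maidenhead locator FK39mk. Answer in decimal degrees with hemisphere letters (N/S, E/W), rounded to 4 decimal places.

19.4167° N, 73.0000° W

Field F=5, K=10: +5·20° lon, +10·10° lat → SW at lon -80°, lat 10°.
Square 3, 9: +3·2° lon, +9·1° lat → SW at lon -74°, lat 19°.
Subsquare m=12, k=10: +12·0.0833333° lon, +10·0.0416667° lat → SW at lon -73°, lat 19.4167°.
latitude 19.4167° N, longitude 73.0000° W.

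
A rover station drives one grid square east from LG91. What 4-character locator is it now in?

Longitude square 9; +1 → 10, wraps to 0, carry into field.
Longitude field L = 11; +1 → 12 = M.
The latitude characters are unchanged.

MG01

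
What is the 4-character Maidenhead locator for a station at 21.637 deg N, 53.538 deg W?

GL31

Add 180° to longitude and 90° to latitude: 126.46, 111.64.
Field: 126.46/20 → 6 → G, 111.64/10 → 11 → L; chars GL.
Square: 6.46/2 → 3, 1.64/1 → 1; chars 31.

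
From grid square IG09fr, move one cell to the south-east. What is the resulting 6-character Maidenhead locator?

IG09gq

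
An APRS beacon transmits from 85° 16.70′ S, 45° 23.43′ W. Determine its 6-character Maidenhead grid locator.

GA74hr

Add 180° to longitude and 90° to latitude: 134.6095, 4.7217.
Field (20°×10°, letters A–R): 134.6095/20 → 6 → G, 4.7217/10 → 0 → A; chars GA.
Square (2°×1°, digits 0–9): 14.6095/2 → 7, 4.7217/1 → 4; chars 74.
Subsquare (5′×2.5′, letters a–x): 0.6095/0.0833333 → 7 → h, 0.7217/0.0416667 → 17 → r; chars hr.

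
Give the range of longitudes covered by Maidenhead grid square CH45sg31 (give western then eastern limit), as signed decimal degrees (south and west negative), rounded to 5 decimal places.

-130.47500, -130.46667

Field C=2, H=7: +2·20° lon, +7·10° lat → SW at lon -140°, lat -20°.
Square 4, 5: +4·2° lon, +5·1° lat → SW at lon -132°, lat -15°.
Subsquare s=18, g=6: +18·0.0833333° lon, +6·0.0416667° lat → SW at lon -130.5°, lat -14.75°.
Extended square 3, 1: +3·0.00833333° lon, +1·0.00416667° lat → SW at lon -130.475°, lat -14.7458°.
Cell spans 0.00833333° lon × 0.00416667° lat.
west -130.47500, east -130.46667.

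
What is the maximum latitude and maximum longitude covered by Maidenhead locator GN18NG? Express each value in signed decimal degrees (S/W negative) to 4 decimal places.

48.2917, -56.8333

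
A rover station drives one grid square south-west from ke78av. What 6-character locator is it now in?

KE68xu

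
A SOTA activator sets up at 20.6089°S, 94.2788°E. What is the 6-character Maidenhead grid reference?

NG79dj

Shift to the Maidenhead origin (180°W, 90°S): lon 274.2788, lat 69.3911.
Field: lon ⌊274.2788/20⌋ = 13 → N; lat ⌊69.3911/10⌋ = 6 → G.
Square: lon ⌊14.2788/2⌋ = 7; lat ⌊9.3911/1⌋ = 9.
Subsquare: lon ⌊0.2788/0.0833333⌋ = 3 → d; lat ⌊0.3911/0.0416667⌋ = 9 → j.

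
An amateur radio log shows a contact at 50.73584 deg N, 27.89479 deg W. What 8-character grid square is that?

Add 180° to longitude and 90° to latitude: 152.10521, 140.73584.
Field (20°×10°, letters A–R): lon ⌊152.10521/20⌋ = 7 → H; lat ⌊140.73584/10⌋ = 14 → O.
Square (2°×1°, digits 0–9): lon ⌊12.10521/2⌋ = 6; lat ⌊0.73584/1⌋ = 0.
Subsquare (5′×2.5′, letters a–x): lon ⌊0.10521/0.0833333⌋ = 1 → b; lat ⌊0.73584/0.0416667⌋ = 17 → r.
Extended square (30″×15″, digits 0–9): lon ⌊0.02188/0.00833333⌋ = 2; lat ⌊0.02751/0.00416667⌋ = 6.

HO60br26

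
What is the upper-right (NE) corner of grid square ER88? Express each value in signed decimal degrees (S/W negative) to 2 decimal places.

89.00, -82.00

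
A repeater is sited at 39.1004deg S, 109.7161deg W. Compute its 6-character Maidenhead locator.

DF50dv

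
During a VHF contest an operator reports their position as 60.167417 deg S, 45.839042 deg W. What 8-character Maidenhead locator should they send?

Add 180° to longitude and 90° to latitude: 134.16096, 29.83258.
Field: 134.16096/20 → 6 → G, 29.83258/10 → 2 → C; chars GC.
Square: 14.16096/2 → 7, 9.83258/1 → 9; chars 79.
Subsquare: 0.16096/0.0833333 → 1 → b, 0.83258/0.0416667 → 19 → t; chars bt.
Extended square: 0.07762/0.00833333 → 9, 0.04092/0.00416667 → 9; chars 99.

GC79bt99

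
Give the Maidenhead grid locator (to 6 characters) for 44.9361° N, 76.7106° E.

MN84iw

Offset from 180°W / 90°S: lon 256.7106°, lat 134.9361°.
Field (20°×10°, letters A–R): 256.7106/20 → 12 → M, 134.9361/10 → 13 → N; chars MN.
Square (2°×1°, digits 0–9): 16.7106/2 → 8, 4.9361/1 → 4; chars 84.
Subsquare (5′×2.5′, letters a–x): 0.7106/0.0833333 → 8 → i, 0.9361/0.0416667 → 22 → w; chars iw.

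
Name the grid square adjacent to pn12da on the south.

Latitude subsquare a = 0; −1 → -1, wraps to 23 = x, carry into square.
Latitude square 2; −1 → 1.
The longitude characters are unchanged.

PN11dx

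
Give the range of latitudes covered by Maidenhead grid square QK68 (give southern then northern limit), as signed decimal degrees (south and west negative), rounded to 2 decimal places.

18.00, 19.00

Field Q=16, K=10: +16·20° lon, +10·10° lat → SW at lon 140°, lat 10°.
Square 6, 8: +6·2° lon, +8·1° lat → SW at lon 152°, lat 18°.
Cell spans 2° lon × 1° lat.
south 18.00, north 19.00.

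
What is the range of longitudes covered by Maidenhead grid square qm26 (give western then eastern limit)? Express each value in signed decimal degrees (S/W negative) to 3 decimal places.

Field Q=16, M=12: +16·20° lon, +12·10° lat → SW at lon 140°, lat 30°.
Square 2, 6: +2·2° lon, +6·1° lat → SW at lon 144°, lat 36°.
Cell spans 2° lon × 1° lat.
west 144.000, east 146.000.

144.000, 146.000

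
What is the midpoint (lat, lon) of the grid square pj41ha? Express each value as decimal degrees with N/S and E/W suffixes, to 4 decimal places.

Field P=15, J=9: +15·20° lon, +9·10° lat → SW at lon 120°, lat 0°.
Square 4, 1: +4·2° lon, +1·1° lat → SW at lon 128°, lat 1°.
Subsquare h=7, a=0: +7·0.0833333° lon, +0·0.0416667° lat → SW at lon 128.583°, lat 1°.
Cell spans 0.0833333° lon × 0.0416667° lat. Centre is SW corner plus half of each.
latitude 1.0208° N, longitude 128.6250° E.

1.0208° N, 128.6250° E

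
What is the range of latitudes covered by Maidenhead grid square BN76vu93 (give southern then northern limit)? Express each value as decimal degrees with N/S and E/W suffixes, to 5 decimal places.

Field B=1, N=13: +1·20° lon, +13·10° lat → SW at lon -160°, lat 40°.
Square 7, 6: +7·2° lon, +6·1° lat → SW at lon -146°, lat 46°.
Subsquare v=21, u=20: +21·0.0833333° lon, +20·0.0416667° lat → SW at lon -144.25°, lat 46.8333°.
Extended square 9, 3: +9·0.00833333° lon, +3·0.00416667° lat → SW at lon -144.175°, lat 46.8458°.
Cell spans 0.00833333° lon × 0.00416667° lat.
south 46.84583° N, north 46.85000° N.

46.84583° N, 46.85000° N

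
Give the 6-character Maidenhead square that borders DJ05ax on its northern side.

Latitude subsquare x = 23; +1 → 24, wraps to 0 = a, carry into square.
Latitude square 5; +1 → 6.
The longitude characters are unchanged.

DJ06aa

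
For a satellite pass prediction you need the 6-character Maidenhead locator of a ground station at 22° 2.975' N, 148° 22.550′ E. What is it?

QL42eb

Offset from 180°W / 90°S: lon 328.3758°, lat 112.0496°.
Field: lon ⌊328.3758/20⌋ = 16 → Q; lat ⌊112.0496/10⌋ = 11 → L.
Square: lon ⌊8.3758/2⌋ = 4; lat ⌊2.0496/1⌋ = 2.
Subsquare: lon ⌊0.3758/0.0833333⌋ = 4 → e; lat ⌊0.0496/0.0416667⌋ = 1 → b.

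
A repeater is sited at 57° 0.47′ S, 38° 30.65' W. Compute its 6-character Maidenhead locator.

HD02rx

Offset from 180°W / 90°S: lon 141.4892°, lat 32.9922°.
Field: lon ⌊141.4892/20⌋ = 7 → H; lat ⌊32.9922/10⌋ = 3 → D.
Square: lon ⌊1.4892/2⌋ = 0; lat ⌊2.9922/1⌋ = 2.
Subsquare: lon ⌊1.4892/0.0833333⌋ = 17 → r; lat ⌊0.9922/0.0416667⌋ = 23 → x.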